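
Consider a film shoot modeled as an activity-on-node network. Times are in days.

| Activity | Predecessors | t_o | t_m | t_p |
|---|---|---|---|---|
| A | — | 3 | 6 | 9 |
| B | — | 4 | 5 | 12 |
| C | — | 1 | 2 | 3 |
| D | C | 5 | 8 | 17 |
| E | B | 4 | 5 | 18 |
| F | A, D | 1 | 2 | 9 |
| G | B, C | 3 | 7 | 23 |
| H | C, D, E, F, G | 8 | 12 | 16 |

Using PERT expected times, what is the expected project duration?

27 days

te_A = (3 + 4·6 + 9)/6 = 36/6 = 6
te_B = (4 + 4·5 + 12)/6 = 36/6 = 6
te_C = (1 + 4·2 + 3)/6 = 12/6 = 2
te_D = (5 + 4·8 + 17)/6 = 54/6 = 9
te_E = (4 + 4·5 + 18)/6 = 42/6 = 7
te_F = (1 + 4·2 + 9)/6 = 18/6 = 3
te_G = (3 + 4·7 + 23)/6 = 54/6 = 9
te_H = (8 + 4·12 + 16)/6 = 72/6 = 12

Forward pass:
ES_A = 0; EF_A = 6
ES_B = 0; EF_B = 6
ES_C = 0; EF_C = 2
ES_D = 2; EF_D = 2+9 = 11
ES_E = 6; EF_E = 6+7 = 13
ES_F = max(EF_A=6, EF_D=11) = 11; EF_F = 11+3 = 14
ES_G = max(EF_B=6, EF_C=2) = 6; EF_G = 6+9 = 15
ES_H = max(EF_C=2, EF_D=11, EF_E=13, EF_F=14, EF_G=15) = 15; EF_H = 15+12 = 27
Expected project duration μ = 27 days. Critical path: B → G → H.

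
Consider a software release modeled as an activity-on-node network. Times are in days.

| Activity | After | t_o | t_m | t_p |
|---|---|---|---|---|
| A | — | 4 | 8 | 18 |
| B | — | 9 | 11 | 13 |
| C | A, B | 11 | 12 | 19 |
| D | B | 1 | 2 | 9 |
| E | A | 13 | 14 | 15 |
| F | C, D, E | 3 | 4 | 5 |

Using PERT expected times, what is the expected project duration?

28 days

te_A = (4 + 4·8 + 18)/6 = 54/6 = 9
te_B = (9 + 4·11 + 13)/6 = 66/6 = 11
te_C = (11 + 4·12 + 19)/6 = 78/6 = 13
te_D = (1 + 4·2 + 9)/6 = 18/6 = 3
te_E = (13 + 4·14 + 15)/6 = 84/6 = 14
te_F = (3 + 4·4 + 5)/6 = 24/6 = 4

Forward pass:
ES_A = 0; EF_A = 9
ES_B = 0; EF_B = 11
ES_C = max(EF_A=9, EF_B=11) = 11; EF_C = 11+13 = 24
ES_D = 11; EF_D = 11+3 = 14
ES_E = 9; EF_E = 9+14 = 23
ES_F = max(EF_C=24, EF_D=14, EF_E=23) = 24; EF_F = 24+4 = 28
Expected project duration μ = 28 days. Critical path: B → C → F.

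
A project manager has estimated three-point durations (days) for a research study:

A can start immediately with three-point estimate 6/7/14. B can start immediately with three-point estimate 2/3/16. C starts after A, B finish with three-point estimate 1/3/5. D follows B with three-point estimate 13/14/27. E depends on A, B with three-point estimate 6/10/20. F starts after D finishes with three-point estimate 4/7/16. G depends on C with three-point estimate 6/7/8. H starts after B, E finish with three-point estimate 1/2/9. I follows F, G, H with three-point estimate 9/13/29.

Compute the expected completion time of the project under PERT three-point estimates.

44 days

te_A = (6 + 4·7 + 14)/6 = 48/6 = 8
te_B = (2 + 4·3 + 16)/6 = 30/6 = 5
te_C = (1 + 4·3 + 5)/6 = 18/6 = 3
te_D = (13 + 4·14 + 27)/6 = 96/6 = 16
te_E = (6 + 4·10 + 20)/6 = 66/6 = 11
te_F = (4 + 4·7 + 16)/6 = 48/6 = 8
te_G = (6 + 4·7 + 8)/6 = 42/6 = 7
te_H = (1 + 4·2 + 9)/6 = 18/6 = 3
te_I = (9 + 4·13 + 29)/6 = 90/6 = 15

Forward pass:
ES_A = 0; EF_A = 8
ES_B = 0; EF_B = 5
ES_C = max(EF_A=8, EF_B=5) = 8; EF_C = 8+3 = 11
ES_D = 5; EF_D = 5+16 = 21
ES_E = max(EF_A=8, EF_B=5) = 8; EF_E = 8+11 = 19
ES_F = 21; EF_F = 21+8 = 29
ES_G = 11; EF_G = 11+7 = 18
ES_H = max(EF_B=5, EF_E=19) = 19; EF_H = 19+3 = 22
ES_I = max(EF_F=29, EF_G=18, EF_H=22) = 29; EF_I = 29+15 = 44
Expected project duration μ = 44 days. Critical path: B → D → F → I.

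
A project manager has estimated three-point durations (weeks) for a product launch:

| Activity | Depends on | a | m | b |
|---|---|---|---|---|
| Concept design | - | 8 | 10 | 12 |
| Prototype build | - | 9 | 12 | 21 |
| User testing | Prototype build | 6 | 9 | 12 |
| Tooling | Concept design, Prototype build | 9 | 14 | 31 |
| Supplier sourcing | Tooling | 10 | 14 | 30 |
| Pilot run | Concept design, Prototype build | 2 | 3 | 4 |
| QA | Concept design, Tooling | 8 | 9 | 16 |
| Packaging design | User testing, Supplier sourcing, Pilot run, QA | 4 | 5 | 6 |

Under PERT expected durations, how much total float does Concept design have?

3 weeks

te_Concept design = (8 + 4·10 + 12)/6 = 60/6 = 10
te_Prototype build = (9 + 4·12 + 21)/6 = 78/6 = 13
te_User testing = (6 + 4·9 + 12)/6 = 54/6 = 9
te_Tooling = (9 + 4·14 + 31)/6 = 96/6 = 16
te_Supplier sourcing = (10 + 4·14 + 30)/6 = 96/6 = 16
te_Pilot run = (2 + 4·3 + 4)/6 = 18/6 = 3
te_QA = (8 + 4·9 + 16)/6 = 60/6 = 10
te_Packaging design = (4 + 4·5 + 6)/6 = 30/6 = 5

Forward pass:
ES_Concept design = 0; EF_Concept design = 10
ES_Prototype build = 0; EF_Prototype build = 13
ES_User testing = 13; EF_User testing = 13+9 = 22
ES_Tooling = max(EF_Concept design=10, EF_Prototype build=13) = 13; EF_Tooling = 13+16 = 29
ES_Supplier sourcing = 29; EF_Supplier sourcing = 29+16 = 45
ES_Pilot run = max(EF_Concept design=10, EF_Prototype build=13) = 13; EF_Pilot run = 13+3 = 16
ES_QA = max(EF_Concept design=10, EF_Tooling=29) = 29; EF_QA = 29+10 = 39
ES_Packaging design = max(EF_User testing=22, EF_Supplier sourcing=45, EF_Pilot run=16, EF_QA=39) = 45; EF_Packaging design = 45+5 = 50
Expected project duration μ = 50 weeks. Critical path: Prototype build → Tooling → Supplier sourcing → Packaging design.

Backward pass:
LF_Packaging design = 50; LS_Packaging design = 50−5 = 45
LF_QA = LS_Packaging design = 45; LS_QA = 45−10 = 35
LF_Pilot run = LS_Packaging design = 45; LS_Pilot run = 45−3 = 42
LF_Supplier sourcing = LS_Packaging design = 45; LS_Supplier sourcing = 45−16 = 29
LF_Tooling = min(LS_Supplier sourcing=29, LS_QA=35) = 29; LS_Tooling = 29−16 = 13
LF_User testing = LS_Packaging design = 45; LS_User testing = 45−9 = 36
LF_Prototype build = min(LS_User testing=36, LS_Tooling=13, LS_Pilot run=42) = 13; LS_Prototype build = 13−13 = 0
LF_Concept design = min(LS_Tooling=13, LS_Pilot run=42, LS_QA=35) = 13; LS_Concept design = 13−10 = 3
Slack_Concept design = LS_Concept design − ES_Concept design = 3 − 0 = 3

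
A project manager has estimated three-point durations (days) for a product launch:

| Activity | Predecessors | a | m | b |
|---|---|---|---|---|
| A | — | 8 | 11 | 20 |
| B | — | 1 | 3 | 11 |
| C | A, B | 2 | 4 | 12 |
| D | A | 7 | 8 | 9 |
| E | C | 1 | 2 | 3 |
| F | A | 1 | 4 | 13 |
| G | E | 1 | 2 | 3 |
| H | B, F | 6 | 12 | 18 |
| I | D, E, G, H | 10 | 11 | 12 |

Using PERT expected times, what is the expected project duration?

te_A = (8 + 4·11 + 20)/6 = 72/6 = 12
te_B = (1 + 4·3 + 11)/6 = 24/6 = 4
te_C = (2 + 4·4 + 12)/6 = 30/6 = 5
te_D = (7 + 4·8 + 9)/6 = 48/6 = 8
te_E = (1 + 4·2 + 3)/6 = 12/6 = 2
te_F = (1 + 4·4 + 13)/6 = 30/6 = 5
te_G = (1 + 4·2 + 3)/6 = 12/6 = 2
te_H = (6 + 4·12 + 18)/6 = 72/6 = 12
te_I = (10 + 4·11 + 12)/6 = 66/6 = 11

Forward pass:
ES_A = 0; EF_A = 12
ES_B = 0; EF_B = 4
ES_C = max(EF_A=12, EF_B=4) = 12; EF_C = 12+5 = 17
ES_D = 12; EF_D = 12+8 = 20
ES_E = 17; EF_E = 17+2 = 19
ES_F = 12; EF_F = 12+5 = 17
ES_G = 19; EF_G = 19+2 = 21
ES_H = max(EF_B=4, EF_F=17) = 17; EF_H = 17+12 = 29
ES_I = max(EF_D=20, EF_E=19, EF_G=21, EF_H=29) = 29; EF_I = 29+11 = 40
Expected project duration μ = 40 days. Critical path: A → F → H → I.

40 days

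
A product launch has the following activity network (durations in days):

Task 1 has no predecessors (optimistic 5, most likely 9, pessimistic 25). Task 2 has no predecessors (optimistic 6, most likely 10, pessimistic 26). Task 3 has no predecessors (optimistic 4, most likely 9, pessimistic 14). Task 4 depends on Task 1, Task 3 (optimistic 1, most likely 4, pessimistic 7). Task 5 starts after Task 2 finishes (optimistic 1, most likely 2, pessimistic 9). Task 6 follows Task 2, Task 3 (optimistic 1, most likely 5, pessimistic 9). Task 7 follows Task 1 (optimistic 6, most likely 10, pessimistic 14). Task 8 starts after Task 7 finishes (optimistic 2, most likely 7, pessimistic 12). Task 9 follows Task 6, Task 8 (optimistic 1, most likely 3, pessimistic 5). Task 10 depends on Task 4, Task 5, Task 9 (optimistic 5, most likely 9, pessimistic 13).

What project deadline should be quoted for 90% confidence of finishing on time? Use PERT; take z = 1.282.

45.4 days

te_Task 1 = (5 + 4·9 + 25)/6 = 66/6 = 11; σ²_Task 1 = ((25−5)/6)² = 11.111
te_Task 2 = (6 + 4·10 + 26)/6 = 72/6 = 12; σ²_Task 2 = ((26−6)/6)² = 11.111
te_Task 3 = (4 + 4·9 + 14)/6 = 54/6 = 9; σ²_Task 3 = ((14−4)/6)² = 2.778
te_Task 4 = (1 + 4·4 + 7)/6 = 24/6 = 4; σ²_Task 4 = ((7−1)/6)² = 1.000
te_Task 5 = (1 + 4·2 + 9)/6 = 18/6 = 3; σ²_Task 5 = ((9−1)/6)² = 1.778
te_Task 6 = (1 + 4·5 + 9)/6 = 30/6 = 5; σ²_Task 6 = ((9−1)/6)² = 1.778
te_Task 7 = (6 + 4·10 + 14)/6 = 60/6 = 10; σ²_Task 7 = ((14−6)/6)² = 1.778
te_Task 8 = (2 + 4·7 + 12)/6 = 42/6 = 7; σ²_Task 8 = ((12−2)/6)² = 2.778
te_Task 9 = (1 + 4·3 + 5)/6 = 18/6 = 3; σ²_Task 9 = ((5−1)/6)² = 0.444
te_Task 10 = (5 + 4·9 + 13)/6 = 54/6 = 9; σ²_Task 10 = ((13−5)/6)² = 1.778

Forward pass:
ES_Task 1 = 0; EF_Task 1 = 11
ES_Task 2 = 0; EF_Task 2 = 12
ES_Task 3 = 0; EF_Task 3 = 9
ES_Task 4 = max(EF_Task 1=11, EF_Task 3=9) = 11; EF_Task 4 = 11+4 = 15
ES_Task 5 = 12; EF_Task 5 = 12+3 = 15
ES_Task 6 = max(EF_Task 2=12, EF_Task 3=9) = 12; EF_Task 6 = 12+5 = 17
ES_Task 7 = 11; EF_Task 7 = 11+10 = 21
ES_Task 8 = 21; EF_Task 8 = 21+7 = 28
ES_Task 9 = max(EF_Task 6=17, EF_Task 8=28) = 28; EF_Task 9 = 28+3 = 31
ES_Task 10 = max(EF_Task 4=15, EF_Task 5=15, EF_Task 9=31) = 31; EF_Task 10 = 31+9 = 40
Expected project duration μ = 40 days. Critical path: Task 1 → Task 7 → Task 8 → Task 9 → Task 10.

Variance along critical path = 11.111 + 1.778 + 2.778 + 0.444 + 1.778 = 17.889; σ = 4.230 days.
D = μ + z·σ = 40 + 1.282·4.230 = 45.4 days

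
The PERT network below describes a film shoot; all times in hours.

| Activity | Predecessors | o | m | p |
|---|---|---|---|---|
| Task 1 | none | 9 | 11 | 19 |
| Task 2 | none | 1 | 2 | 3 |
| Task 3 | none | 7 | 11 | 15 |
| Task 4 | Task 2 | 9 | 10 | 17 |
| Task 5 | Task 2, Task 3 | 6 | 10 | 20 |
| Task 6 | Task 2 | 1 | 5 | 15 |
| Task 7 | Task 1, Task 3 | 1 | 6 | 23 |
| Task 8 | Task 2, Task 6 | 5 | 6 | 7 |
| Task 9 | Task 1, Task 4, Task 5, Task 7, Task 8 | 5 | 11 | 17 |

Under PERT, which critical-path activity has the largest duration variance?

te_Task 1 = (9 + 4·11 + 19)/6 = 72/6 = 12; σ²_Task 1 = ((19−9)/6)² = 2.778
te_Task 2 = (1 + 4·2 + 3)/6 = 12/6 = 2; σ²_Task 2 = ((3−1)/6)² = 0.111
te_Task 3 = (7 + 4·11 + 15)/6 = 66/6 = 11; σ²_Task 3 = ((15−7)/6)² = 1.778
te_Task 4 = (9 + 4·10 + 17)/6 = 66/6 = 11; σ²_Task 4 = ((17−9)/6)² = 1.778
te_Task 5 = (6 + 4·10 + 20)/6 = 66/6 = 11; σ²_Task 5 = ((20−6)/6)² = 5.444
te_Task 6 = (1 + 4·5 + 15)/6 = 36/6 = 6; σ²_Task 6 = ((15−1)/6)² = 5.444
te_Task 7 = (1 + 4·6 + 23)/6 = 48/6 = 8; σ²_Task 7 = ((23−1)/6)² = 13.444
te_Task 8 = (5 + 4·6 + 7)/6 = 36/6 = 6; σ²_Task 8 = ((7−5)/6)² = 0.111
te_Task 9 = (5 + 4·11 + 17)/6 = 66/6 = 11; σ²_Task 9 = ((17−5)/6)² = 4.000

Forward pass:
ES_Task 1 = 0; EF_Task 1 = 12
ES_Task 2 = 0; EF_Task 2 = 2
ES_Task 3 = 0; EF_Task 3 = 11
ES_Task 4 = 2; EF_Task 4 = 2+11 = 13
ES_Task 5 = max(EF_Task 2=2, EF_Task 3=11) = 11; EF_Task 5 = 11+11 = 22
ES_Task 6 = 2; EF_Task 6 = 2+6 = 8
ES_Task 7 = max(EF_Task 1=12, EF_Task 3=11) = 12; EF_Task 7 = 12+8 = 20
ES_Task 8 = max(EF_Task 2=2, EF_Task 6=8) = 8; EF_Task 8 = 8+6 = 14
ES_Task 9 = max(EF_Task 1=12, EF_Task 4=13, EF_Task 5=22, EF_Task 7=20, EF_Task 8=14) = 22; EF_Task 9 = 22+11 = 33
Expected project duration μ = 33 hours. Critical path: Task 3 → Task 5 → Task 9.

Variances on critical path: σ²_Task 3=1.778, σ²_Task 5=5.444, σ²_Task 9=4.000.
Largest is σ²_Task 5 = 5.444.

Task 5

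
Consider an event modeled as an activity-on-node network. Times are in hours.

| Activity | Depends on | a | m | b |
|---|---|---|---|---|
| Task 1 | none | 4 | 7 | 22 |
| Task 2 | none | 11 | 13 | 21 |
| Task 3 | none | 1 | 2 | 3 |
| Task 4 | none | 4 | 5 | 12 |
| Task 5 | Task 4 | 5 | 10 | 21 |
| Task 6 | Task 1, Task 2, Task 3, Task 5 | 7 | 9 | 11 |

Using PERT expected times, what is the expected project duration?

26 hours

te_Task 1 = (4 + 4·7 + 22)/6 = 54/6 = 9
te_Task 2 = (11 + 4·13 + 21)/6 = 84/6 = 14
te_Task 3 = (1 + 4·2 + 3)/6 = 12/6 = 2
te_Task 4 = (4 + 4·5 + 12)/6 = 36/6 = 6
te_Task 5 = (5 + 4·10 + 21)/6 = 66/6 = 11
te_Task 6 = (7 + 4·9 + 11)/6 = 54/6 = 9

Forward pass:
ES_Task 1 = 0; EF_Task 1 = 9
ES_Task 2 = 0; EF_Task 2 = 14
ES_Task 3 = 0; EF_Task 3 = 2
ES_Task 4 = 0; EF_Task 4 = 6
ES_Task 5 = 6; EF_Task 5 = 6+11 = 17
ES_Task 6 = max(EF_Task 1=9, EF_Task 2=14, EF_Task 3=2, EF_Task 5=17) = 17; EF_Task 6 = 17+9 = 26
Expected project duration μ = 26 hours. Critical path: Task 4 → Task 5 → Task 6.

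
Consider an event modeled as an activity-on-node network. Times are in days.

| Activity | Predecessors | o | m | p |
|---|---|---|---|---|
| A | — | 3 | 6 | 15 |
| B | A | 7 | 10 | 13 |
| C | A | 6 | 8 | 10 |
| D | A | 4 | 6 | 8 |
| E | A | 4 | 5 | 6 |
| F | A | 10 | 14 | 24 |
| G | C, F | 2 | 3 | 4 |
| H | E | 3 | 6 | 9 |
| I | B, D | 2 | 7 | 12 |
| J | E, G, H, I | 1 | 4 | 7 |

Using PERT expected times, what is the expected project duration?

29 days

te_A = (3 + 4·6 + 15)/6 = 42/6 = 7
te_B = (7 + 4·10 + 13)/6 = 60/6 = 10
te_C = (6 + 4·8 + 10)/6 = 48/6 = 8
te_D = (4 + 4·6 + 8)/6 = 36/6 = 6
te_E = (4 + 4·5 + 6)/6 = 30/6 = 5
te_F = (10 + 4·14 + 24)/6 = 90/6 = 15
te_G = (2 + 4·3 + 4)/6 = 18/6 = 3
te_H = (3 + 4·6 + 9)/6 = 36/6 = 6
te_I = (2 + 4·7 + 12)/6 = 42/6 = 7
te_J = (1 + 4·4 + 7)/6 = 24/6 = 4

Forward pass:
ES_A = 0; EF_A = 7
ES_B = 7; EF_B = 7+10 = 17
ES_C = 7; EF_C = 7+8 = 15
ES_D = 7; EF_D = 7+6 = 13
ES_E = 7; EF_E = 7+5 = 12
ES_F = 7; EF_F = 7+15 = 22
ES_G = max(EF_C=15, EF_F=22) = 22; EF_G = 22+3 = 25
ES_H = 12; EF_H = 12+6 = 18
ES_I = max(EF_B=17, EF_D=13) = 17; EF_I = 17+7 = 24
ES_J = max(EF_E=12, EF_G=25, EF_H=18, EF_I=24) = 25; EF_J = 25+4 = 29
Expected project duration μ = 29 days. Critical path: A → F → G → J.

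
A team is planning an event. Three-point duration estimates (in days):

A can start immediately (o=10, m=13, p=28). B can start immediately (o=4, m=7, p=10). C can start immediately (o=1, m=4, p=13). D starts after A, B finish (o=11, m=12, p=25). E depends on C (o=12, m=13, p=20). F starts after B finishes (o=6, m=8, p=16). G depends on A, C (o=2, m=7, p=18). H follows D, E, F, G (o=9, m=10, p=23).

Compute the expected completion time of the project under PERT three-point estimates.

41 days

te_A = (10 + 4·13 + 28)/6 = 90/6 = 15
te_B = (4 + 4·7 + 10)/6 = 42/6 = 7
te_C = (1 + 4·4 + 13)/6 = 30/6 = 5
te_D = (11 + 4·12 + 25)/6 = 84/6 = 14
te_E = (12 + 4·13 + 20)/6 = 84/6 = 14
te_F = (6 + 4·8 + 16)/6 = 54/6 = 9
te_G = (2 + 4·7 + 18)/6 = 48/6 = 8
te_H = (9 + 4·10 + 23)/6 = 72/6 = 12

Forward pass:
ES_A = 0; EF_A = 15
ES_B = 0; EF_B = 7
ES_C = 0; EF_C = 5
ES_D = max(EF_A=15, EF_B=7) = 15; EF_D = 15+14 = 29
ES_E = 5; EF_E = 5+14 = 19
ES_F = 7; EF_F = 7+9 = 16
ES_G = max(EF_A=15, EF_C=5) = 15; EF_G = 15+8 = 23
ES_H = max(EF_D=29, EF_E=19, EF_F=16, EF_G=23) = 29; EF_H = 29+12 = 41
Expected project duration μ = 41 days. Critical path: A → D → H.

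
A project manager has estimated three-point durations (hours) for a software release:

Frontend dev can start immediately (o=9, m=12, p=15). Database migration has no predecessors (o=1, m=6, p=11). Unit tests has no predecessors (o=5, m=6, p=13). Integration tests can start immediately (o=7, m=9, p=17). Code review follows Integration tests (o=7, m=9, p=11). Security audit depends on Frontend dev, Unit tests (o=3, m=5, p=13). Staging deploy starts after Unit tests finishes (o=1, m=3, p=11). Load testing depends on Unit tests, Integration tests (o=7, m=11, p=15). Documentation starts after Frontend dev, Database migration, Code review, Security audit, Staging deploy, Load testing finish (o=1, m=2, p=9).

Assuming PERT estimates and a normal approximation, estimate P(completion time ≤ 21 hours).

0.117

te_Frontend dev = (9 + 4·12 + 15)/6 = 72/6 = 12; σ²_Frontend dev = ((15−9)/6)² = 1.000
te_Database migration = (1 + 4·6 + 11)/6 = 36/6 = 6; σ²_Database migration = ((11−1)/6)² = 2.778
te_Unit tests = (5 + 4·6 + 13)/6 = 42/6 = 7; σ²_Unit tests = ((13−5)/6)² = 1.778
te_Integration tests = (7 + 4·9 + 17)/6 = 60/6 = 10; σ²_Integration tests = ((17−7)/6)² = 2.778
te_Code review = (7 + 4·9 + 11)/6 = 54/6 = 9; σ²_Code review = ((11−7)/6)² = 0.444
te_Security audit = (3 + 4·5 + 13)/6 = 36/6 = 6; σ²_Security audit = ((13−3)/6)² = 2.778
te_Staging deploy = (1 + 4·3 + 11)/6 = 24/6 = 4; σ²_Staging deploy = ((11−1)/6)² = 2.778
te_Load testing = (7 + 4·11 + 15)/6 = 66/6 = 11; σ²_Load testing = ((15−7)/6)² = 1.778
te_Documentation = (1 + 4·2 + 9)/6 = 18/6 = 3; σ²_Documentation = ((9−1)/6)² = 1.778

Forward pass:
ES_Frontend dev = 0; EF_Frontend dev = 12
ES_Database migration = 0; EF_Database migration = 6
ES_Unit tests = 0; EF_Unit tests = 7
ES_Integration tests = 0; EF_Integration tests = 10
ES_Code review = 10; EF_Code review = 10+9 = 19
ES_Security audit = max(EF_Frontend dev=12, EF_Unit tests=7) = 12; EF_Security audit = 12+6 = 18
ES_Staging deploy = 7; EF_Staging deploy = 7+4 = 11
ES_Load testing = max(EF_Unit tests=7, EF_Integration tests=10) = 10; EF_Load testing = 10+11 = 21
ES_Documentation = max(EF_Frontend dev=12, EF_Database migration=6, EF_Code review=19, EF_Security audit=18, EF_Staging deploy=11, EF_Load testing=21) = 21; EF_Documentation = 21+3 = 24
Expected project duration μ = 24 hours. Critical path: Integration tests → Load testing → Documentation.

Variance along critical path = 2.778 + 1.778 + 1.778 = 6.333; σ = √6.333 = 2.517 hours.
Z = (21 − 24) / 2.517 = -1.192
P(T ≤ 21) = Φ(-1.192) ≈ 0.117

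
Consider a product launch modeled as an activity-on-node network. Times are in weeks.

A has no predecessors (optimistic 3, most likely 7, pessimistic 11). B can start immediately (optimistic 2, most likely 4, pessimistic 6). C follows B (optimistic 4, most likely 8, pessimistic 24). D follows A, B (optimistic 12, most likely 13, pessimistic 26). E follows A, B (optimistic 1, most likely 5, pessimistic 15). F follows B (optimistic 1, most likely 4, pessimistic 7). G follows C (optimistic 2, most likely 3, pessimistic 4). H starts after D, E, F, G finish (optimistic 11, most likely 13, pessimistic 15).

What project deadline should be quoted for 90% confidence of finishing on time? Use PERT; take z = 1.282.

te_A = (3 + 4·7 + 11)/6 = 42/6 = 7; σ²_A = ((11−3)/6)² = 1.778
te_B = (2 + 4·4 + 6)/6 = 24/6 = 4; σ²_B = ((6−2)/6)² = 0.444
te_C = (4 + 4·8 + 24)/6 = 60/6 = 10; σ²_C = ((24−4)/6)² = 11.111
te_D = (12 + 4·13 + 26)/6 = 90/6 = 15; σ²_D = ((26−12)/6)² = 5.444
te_E = (1 + 4·5 + 15)/6 = 36/6 = 6; σ²_E = ((15−1)/6)² = 5.444
te_F = (1 + 4·4 + 7)/6 = 24/6 = 4; σ²_F = ((7−1)/6)² = 1.000
te_G = (2 + 4·3 + 4)/6 = 18/6 = 3; σ²_G = ((4−2)/6)² = 0.111
te_H = (11 + 4·13 + 15)/6 = 78/6 = 13; σ²_H = ((15−11)/6)² = 0.444

Forward pass:
ES_A = 0; EF_A = 7
ES_B = 0; EF_B = 4
ES_C = 4; EF_C = 4+10 = 14
ES_D = max(EF_A=7, EF_B=4) = 7; EF_D = 7+15 = 22
ES_E = max(EF_A=7, EF_B=4) = 7; EF_E = 7+6 = 13
ES_F = 4; EF_F = 4+4 = 8
ES_G = 14; EF_G = 14+3 = 17
ES_H = max(EF_D=22, EF_E=13, EF_F=8, EF_G=17) = 22; EF_H = 22+13 = 35
Expected project duration μ = 35 weeks. Critical path: A → D → H.

Variance along critical path = 1.778 + 5.444 + 0.444 = 7.667; σ = 2.769 weeks.
D = μ + z·σ = 35 + 1.282·2.769 = 38.5 weeks

38.5 weeks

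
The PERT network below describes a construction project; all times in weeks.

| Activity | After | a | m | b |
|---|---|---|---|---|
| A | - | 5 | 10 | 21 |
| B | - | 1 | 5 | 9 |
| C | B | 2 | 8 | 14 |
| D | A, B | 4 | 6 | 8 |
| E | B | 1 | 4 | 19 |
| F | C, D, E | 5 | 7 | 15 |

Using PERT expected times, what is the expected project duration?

te_A = (5 + 4·10 + 21)/6 = 66/6 = 11
te_B = (1 + 4·5 + 9)/6 = 30/6 = 5
te_C = (2 + 4·8 + 14)/6 = 48/6 = 8
te_D = (4 + 4·6 + 8)/6 = 36/6 = 6
te_E = (1 + 4·4 + 19)/6 = 36/6 = 6
te_F = (5 + 4·7 + 15)/6 = 48/6 = 8

Forward pass:
ES_A = 0; EF_A = 11
ES_B = 0; EF_B = 5
ES_C = 5; EF_C = 5+8 = 13
ES_D = max(EF_A=11, EF_B=5) = 11; EF_D = 11+6 = 17
ES_E = 5; EF_E = 5+6 = 11
ES_F = max(EF_C=13, EF_D=17, EF_E=11) = 17; EF_F = 17+8 = 25
Expected project duration μ = 25 weeks. Critical path: A → D → F.

25 weeks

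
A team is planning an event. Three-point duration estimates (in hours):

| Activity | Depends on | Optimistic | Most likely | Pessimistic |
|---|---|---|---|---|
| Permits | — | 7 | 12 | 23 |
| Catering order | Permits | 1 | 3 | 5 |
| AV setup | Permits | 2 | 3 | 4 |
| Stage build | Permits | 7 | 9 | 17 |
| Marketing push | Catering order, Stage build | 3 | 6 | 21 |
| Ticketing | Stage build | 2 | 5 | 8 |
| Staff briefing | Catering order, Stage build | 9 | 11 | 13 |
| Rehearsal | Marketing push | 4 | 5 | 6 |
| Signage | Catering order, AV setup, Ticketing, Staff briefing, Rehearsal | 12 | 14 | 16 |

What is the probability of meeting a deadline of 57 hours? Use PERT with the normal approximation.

0.944

te_Permits = (7 + 4·12 + 23)/6 = 78/6 = 13; σ²_Permits = ((23−7)/6)² = 7.111
te_Catering order = (1 + 4·3 + 5)/6 = 18/6 = 3; σ²_Catering order = ((5−1)/6)² = 0.444
te_AV setup = (2 + 4·3 + 4)/6 = 18/6 = 3; σ²_AV setup = ((4−2)/6)² = 0.111
te_Stage build = (7 + 4·9 + 17)/6 = 60/6 = 10; σ²_Stage build = ((17−7)/6)² = 2.778
te_Marketing push = (3 + 4·6 + 21)/6 = 48/6 = 8; σ²_Marketing push = ((21−3)/6)² = 9.000
te_Ticketing = (2 + 4·5 + 8)/6 = 30/6 = 5; σ²_Ticketing = ((8−2)/6)² = 1.000
te_Staff briefing = (9 + 4·11 + 13)/6 = 66/6 = 11; σ²_Staff briefing = ((13−9)/6)² = 0.444
te_Rehearsal = (4 + 4·5 + 6)/6 = 30/6 = 5; σ²_Rehearsal = ((6−4)/6)² = 0.111
te_Signage = (12 + 4·14 + 16)/6 = 84/6 = 14; σ²_Signage = ((16−12)/6)² = 0.444

Forward pass:
ES_Permits = 0; EF_Permits = 13
ES_Catering order = 13; EF_Catering order = 13+3 = 16
ES_AV setup = 13; EF_AV setup = 13+3 = 16
ES_Stage build = 13; EF_Stage build = 13+10 = 23
ES_Marketing push = max(EF_Catering order=16, EF_Stage build=23) = 23; EF_Marketing push = 23+8 = 31
ES_Ticketing = 23; EF_Ticketing = 23+5 = 28
ES_Staff briefing = max(EF_Catering order=16, EF_Stage build=23) = 23; EF_Staff briefing = 23+11 = 34
ES_Rehearsal = 31; EF_Rehearsal = 31+5 = 36
ES_Signage = max(EF_Catering order=16, EF_AV setup=16, EF_Ticketing=28, EF_Staff briefing=34, EF_Rehearsal=36) = 36; EF_Signage = 36+14 = 50
Expected project duration μ = 50 hours. Critical path: Permits → Stage build → Marketing push → Rehearsal → Signage.

Variance along critical path = 7.111 + 2.778 + 9.000 + 0.111 + 0.444 = 19.444; σ = √19.444 = 4.410 hours.
Z = (57 − 50) / 4.410 = 1.587
P(T ≤ 57) = Φ(1.587) ≈ 0.944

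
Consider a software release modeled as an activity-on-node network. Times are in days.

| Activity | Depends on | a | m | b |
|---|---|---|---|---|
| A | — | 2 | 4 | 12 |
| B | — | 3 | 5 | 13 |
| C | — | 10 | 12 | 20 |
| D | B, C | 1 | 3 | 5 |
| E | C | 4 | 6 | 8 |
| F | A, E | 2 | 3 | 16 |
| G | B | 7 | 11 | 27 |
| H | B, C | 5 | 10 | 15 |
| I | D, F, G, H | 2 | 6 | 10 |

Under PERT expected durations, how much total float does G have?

5 days

te_A = (2 + 4·4 + 12)/6 = 30/6 = 5
te_B = (3 + 4·5 + 13)/6 = 36/6 = 6
te_C = (10 + 4·12 + 20)/6 = 78/6 = 13
te_D = (1 + 4·3 + 5)/6 = 18/6 = 3
te_E = (4 + 4·6 + 8)/6 = 36/6 = 6
te_F = (2 + 4·3 + 16)/6 = 30/6 = 5
te_G = (7 + 4·11 + 27)/6 = 78/6 = 13
te_H = (5 + 4·10 + 15)/6 = 60/6 = 10
te_I = (2 + 4·6 + 10)/6 = 36/6 = 6

Forward pass:
ES_A = 0; EF_A = 5
ES_B = 0; EF_B = 6
ES_C = 0; EF_C = 13
ES_D = max(EF_B=6, EF_C=13) = 13; EF_D = 13+3 = 16
ES_E = 13; EF_E = 13+6 = 19
ES_F = max(EF_A=5, EF_E=19) = 19; EF_F = 19+5 = 24
ES_G = 6; EF_G = 6+13 = 19
ES_H = max(EF_B=6, EF_C=13) = 13; EF_H = 13+10 = 23
ES_I = max(EF_D=16, EF_F=24, EF_G=19, EF_H=23) = 24; EF_I = 24+6 = 30
Expected project duration μ = 30 days. Critical path: C → E → F → I.

Backward pass:
LF_I = 30; LS_I = 30−6 = 24
LF_H = LS_I = 24; LS_H = 24−10 = 14
LF_G = LS_I = 24; LS_G = 24−13 = 11
LF_F = LS_I = 24; LS_F = 24−5 = 19
LF_E = LS_F = 19; LS_E = 19−6 = 13
LF_D = LS_I = 24; LS_D = 24−3 = 21
LF_C = min(LS_D=21, LS_E=13, LS_H=14) = 13; LS_C = 13−13 = 0
LF_B = min(LS_D=21, LS_G=11, LS_H=14) = 11; LS_B = 11−6 = 5
LF_A = LS_F = 19; LS_A = 19−5 = 14
Slack_G = LS_G − ES_G = 11 − 6 = 5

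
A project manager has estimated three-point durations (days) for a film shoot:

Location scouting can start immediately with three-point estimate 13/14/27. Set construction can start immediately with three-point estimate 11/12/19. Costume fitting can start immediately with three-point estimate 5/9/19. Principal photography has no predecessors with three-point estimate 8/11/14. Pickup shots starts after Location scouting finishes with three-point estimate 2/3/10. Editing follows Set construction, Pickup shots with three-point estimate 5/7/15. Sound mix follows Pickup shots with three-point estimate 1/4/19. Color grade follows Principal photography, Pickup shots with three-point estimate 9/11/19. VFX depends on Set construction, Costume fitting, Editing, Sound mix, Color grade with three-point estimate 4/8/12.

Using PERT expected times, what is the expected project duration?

te_Location scouting = (13 + 4·14 + 27)/6 = 96/6 = 16
te_Set construction = (11 + 4·12 + 19)/6 = 78/6 = 13
te_Costume fitting = (5 + 4·9 + 19)/6 = 60/6 = 10
te_Principal photography = (8 + 4·11 + 14)/6 = 66/6 = 11
te_Pickup shots = (2 + 4·3 + 10)/6 = 24/6 = 4
te_Editing = (5 + 4·7 + 15)/6 = 48/6 = 8
te_Sound mix = (1 + 4·4 + 19)/6 = 36/6 = 6
te_Color grade = (9 + 4·11 + 19)/6 = 72/6 = 12
te_VFX = (4 + 4·8 + 12)/6 = 48/6 = 8

Forward pass:
ES_Location scouting = 0; EF_Location scouting = 16
ES_Set construction = 0; EF_Set construction = 13
ES_Costume fitting = 0; EF_Costume fitting = 10
ES_Principal photography = 0; EF_Principal photography = 11
ES_Pickup shots = 16; EF_Pickup shots = 16+4 = 20
ES_Editing = max(EF_Set construction=13, EF_Pickup shots=20) = 20; EF_Editing = 20+8 = 28
ES_Sound mix = 20; EF_Sound mix = 20+6 = 26
ES_Color grade = max(EF_Principal photography=11, EF_Pickup shots=20) = 20; EF_Color grade = 20+12 = 32
ES_VFX = max(EF_Set construction=13, EF_Costume fitting=10, EF_Editing=28, EF_Sound mix=26, EF_Color grade=32) = 32; EF_VFX = 32+8 = 40
Expected project duration μ = 40 days. Critical path: Location scouting → Pickup shots → Color grade → VFX.

40 days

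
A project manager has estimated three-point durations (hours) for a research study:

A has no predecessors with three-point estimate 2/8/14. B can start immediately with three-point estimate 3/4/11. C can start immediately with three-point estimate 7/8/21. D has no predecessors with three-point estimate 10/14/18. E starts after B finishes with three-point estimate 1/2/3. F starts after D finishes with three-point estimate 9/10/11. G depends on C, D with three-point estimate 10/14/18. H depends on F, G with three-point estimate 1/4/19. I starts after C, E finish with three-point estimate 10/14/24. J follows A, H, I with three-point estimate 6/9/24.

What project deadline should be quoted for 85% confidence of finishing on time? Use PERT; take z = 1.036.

49.8 hours

te_A = (2 + 4·8 + 14)/6 = 48/6 = 8; σ²_A = ((14−2)/6)² = 4.000
te_B = (3 + 4·4 + 11)/6 = 30/6 = 5; σ²_B = ((11−3)/6)² = 1.778
te_C = (7 + 4·8 + 21)/6 = 60/6 = 10; σ²_C = ((21−7)/6)² = 5.444
te_D = (10 + 4·14 + 18)/6 = 84/6 = 14; σ²_D = ((18−10)/6)² = 1.778
te_E = (1 + 4·2 + 3)/6 = 12/6 = 2; σ²_E = ((3−1)/6)² = 0.111
te_F = (9 + 4·10 + 11)/6 = 60/6 = 10; σ²_F = ((11−9)/6)² = 0.111
te_G = (10 + 4·14 + 18)/6 = 84/6 = 14; σ²_G = ((18−10)/6)² = 1.778
te_H = (1 + 4·4 + 19)/6 = 36/6 = 6; σ²_H = ((19−1)/6)² = 9.000
te_I = (10 + 4·14 + 24)/6 = 90/6 = 15; σ²_I = ((24−10)/6)² = 5.444
te_J = (6 + 4·9 + 24)/6 = 66/6 = 11; σ²_J = ((24−6)/6)² = 9.000

Forward pass:
ES_A = 0; EF_A = 8
ES_B = 0; EF_B = 5
ES_C = 0; EF_C = 10
ES_D = 0; EF_D = 14
ES_E = 5; EF_E = 5+2 = 7
ES_F = 14; EF_F = 14+10 = 24
ES_G = max(EF_C=10, EF_D=14) = 14; EF_G = 14+14 = 28
ES_H = max(EF_F=24, EF_G=28) = 28; EF_H = 28+6 = 34
ES_I = max(EF_C=10, EF_E=7) = 10; EF_I = 10+15 = 25
ES_J = max(EF_A=8, EF_H=34, EF_I=25) = 34; EF_J = 34+11 = 45
Expected project duration μ = 45 hours. Critical path: D → G → H → J.

Variance along critical path = 1.778 + 1.778 + 9.000 + 9.000 = 21.556; σ = 4.643 hours.
D = μ + z·σ = 45 + 1.036·4.643 = 49.8 hours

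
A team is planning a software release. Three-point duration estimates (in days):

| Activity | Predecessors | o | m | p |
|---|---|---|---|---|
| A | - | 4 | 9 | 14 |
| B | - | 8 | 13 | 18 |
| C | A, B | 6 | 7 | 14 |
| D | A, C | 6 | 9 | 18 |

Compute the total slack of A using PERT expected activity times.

4 days

te_A = (4 + 4·9 + 14)/6 = 54/6 = 9
te_B = (8 + 4·13 + 18)/6 = 78/6 = 13
te_C = (6 + 4·7 + 14)/6 = 48/6 = 8
te_D = (6 + 4·9 + 18)/6 = 60/6 = 10

Forward pass:
ES_A = 0; EF_A = 9
ES_B = 0; EF_B = 13
ES_C = max(EF_A=9, EF_B=13) = 13; EF_C = 13+8 = 21
ES_D = max(EF_A=9, EF_C=21) = 21; EF_D = 21+10 = 31
Expected project duration μ = 31 days. Critical path: B → C → D.

Backward pass:
LF_D = 31; LS_D = 31−10 = 21
LF_C = LS_D = 21; LS_C = 21−8 = 13
LF_B = LS_C = 13; LS_B = 13−13 = 0
LF_A = min(LS_C=13, LS_D=21) = 13; LS_A = 13−9 = 4
Slack_A = LS_A − ES_A = 4 − 0 = 4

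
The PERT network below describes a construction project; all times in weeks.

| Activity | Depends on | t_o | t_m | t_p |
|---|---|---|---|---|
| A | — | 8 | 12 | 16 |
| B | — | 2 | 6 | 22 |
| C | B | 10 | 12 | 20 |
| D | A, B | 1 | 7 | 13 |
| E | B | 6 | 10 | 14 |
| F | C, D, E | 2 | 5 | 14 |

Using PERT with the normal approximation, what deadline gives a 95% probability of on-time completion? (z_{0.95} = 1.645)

te_A = (8 + 4·12 + 16)/6 = 72/6 = 12; σ²_A = ((16−8)/6)² = 1.778
te_B = (2 + 4·6 + 22)/6 = 48/6 = 8; σ²_B = ((22−2)/6)² = 11.111
te_C = (10 + 4·12 + 20)/6 = 78/6 = 13; σ²_C = ((20−10)/6)² = 2.778
te_D = (1 + 4·7 + 13)/6 = 42/6 = 7; σ²_D = ((13−1)/6)² = 4.000
te_E = (6 + 4·10 + 14)/6 = 60/6 = 10; σ²_E = ((14−6)/6)² = 1.778
te_F = (2 + 4·5 + 14)/6 = 36/6 = 6; σ²_F = ((14−2)/6)² = 4.000

Forward pass:
ES_A = 0; EF_A = 12
ES_B = 0; EF_B = 8
ES_C = 8; EF_C = 8+13 = 21
ES_D = max(EF_A=12, EF_B=8) = 12; EF_D = 12+7 = 19
ES_E = 8; EF_E = 8+10 = 18
ES_F = max(EF_C=21, EF_D=19, EF_E=18) = 21; EF_F = 21+6 = 27
Expected project duration μ = 27 weeks. Critical path: B → C → F.

Variance along critical path = 11.111 + 2.778 + 4.000 = 17.889; σ = 4.230 weeks.
D = μ + z·σ = 27 + 1.645·4.230 = 34.0 weeks

34.0 weeks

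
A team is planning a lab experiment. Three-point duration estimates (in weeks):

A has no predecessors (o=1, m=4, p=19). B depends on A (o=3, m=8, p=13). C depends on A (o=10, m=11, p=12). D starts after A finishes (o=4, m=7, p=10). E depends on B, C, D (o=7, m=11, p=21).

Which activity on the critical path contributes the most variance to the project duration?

A

te_A = (1 + 4·4 + 19)/6 = 36/6 = 6; σ²_A = ((19−1)/6)² = 9.000
te_B = (3 + 4·8 + 13)/6 = 48/6 = 8; σ²_B = ((13−3)/6)² = 2.778
te_C = (10 + 4·11 + 12)/6 = 66/6 = 11; σ²_C = ((12−10)/6)² = 0.111
te_D = (4 + 4·7 + 10)/6 = 42/6 = 7; σ²_D = ((10−4)/6)² = 1.000
te_E = (7 + 4·11 + 21)/6 = 72/6 = 12; σ²_E = ((21−7)/6)² = 5.444

Forward pass:
ES_A = 0; EF_A = 6
ES_B = 6; EF_B = 6+8 = 14
ES_C = 6; EF_C = 6+11 = 17
ES_D = 6; EF_D = 6+7 = 13
ES_E = max(EF_B=14, EF_C=17, EF_D=13) = 17; EF_E = 17+12 = 29
Expected project duration μ = 29 weeks. Critical path: A → C → E.

Variances on critical path: σ²_A=9.000, σ²_C=0.111, σ²_E=5.444.
Largest is σ²_A = 9.000.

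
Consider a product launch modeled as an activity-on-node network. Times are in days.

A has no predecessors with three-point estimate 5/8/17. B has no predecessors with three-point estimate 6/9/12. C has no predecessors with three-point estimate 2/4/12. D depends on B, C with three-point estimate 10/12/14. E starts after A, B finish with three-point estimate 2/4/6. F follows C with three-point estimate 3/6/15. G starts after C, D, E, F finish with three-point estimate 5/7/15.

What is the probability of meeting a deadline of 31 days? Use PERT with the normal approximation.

0.835

te_A = (5 + 4·8 + 17)/6 = 54/6 = 9; σ²_A = ((17−5)/6)² = 4.000
te_B = (6 + 4·9 + 12)/6 = 54/6 = 9; σ²_B = ((12−6)/6)² = 1.000
te_C = (2 + 4·4 + 12)/6 = 30/6 = 5; σ²_C = ((12−2)/6)² = 2.778
te_D = (10 + 4·12 + 14)/6 = 72/6 = 12; σ²_D = ((14−10)/6)² = 0.444
te_E = (2 + 4·4 + 6)/6 = 24/6 = 4; σ²_E = ((6−2)/6)² = 0.444
te_F = (3 + 4·6 + 15)/6 = 42/6 = 7; σ²_F = ((15−3)/6)² = 4.000
te_G = (5 + 4·7 + 15)/6 = 48/6 = 8; σ²_G = ((15−5)/6)² = 2.778

Forward pass:
ES_A = 0; EF_A = 9
ES_B = 0; EF_B = 9
ES_C = 0; EF_C = 5
ES_D = max(EF_B=9, EF_C=5) = 9; EF_D = 9+12 = 21
ES_E = max(EF_A=9, EF_B=9) = 9; EF_E = 9+4 = 13
ES_F = 5; EF_F = 5+7 = 12
ES_G = max(EF_C=5, EF_D=21, EF_E=13, EF_F=12) = 21; EF_G = 21+8 = 29
Expected project duration μ = 29 days. Critical path: B → D → G.

Variance along critical path = 1.000 + 0.444 + 2.778 = 4.222; σ = √4.222 = 2.055 days.
Z = (31 − 29) / 2.055 = 0.973
P(T ≤ 31) = Φ(0.973) ≈ 0.835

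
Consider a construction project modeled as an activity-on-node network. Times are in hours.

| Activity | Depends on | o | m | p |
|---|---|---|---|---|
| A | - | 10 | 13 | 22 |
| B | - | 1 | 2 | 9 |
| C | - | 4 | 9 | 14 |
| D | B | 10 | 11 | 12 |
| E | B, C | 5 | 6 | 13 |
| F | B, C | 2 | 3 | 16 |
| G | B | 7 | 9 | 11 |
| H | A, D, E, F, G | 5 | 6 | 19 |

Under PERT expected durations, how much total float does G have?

4 hours

te_A = (10 + 4·13 + 22)/6 = 84/6 = 14
te_B = (1 + 4·2 + 9)/6 = 18/6 = 3
te_C = (4 + 4·9 + 14)/6 = 54/6 = 9
te_D = (10 + 4·11 + 12)/6 = 66/6 = 11
te_E = (5 + 4·6 + 13)/6 = 42/6 = 7
te_F = (2 + 4·3 + 16)/6 = 30/6 = 5
te_G = (7 + 4·9 + 11)/6 = 54/6 = 9
te_H = (5 + 4·6 + 19)/6 = 48/6 = 8

Forward pass:
ES_A = 0; EF_A = 14
ES_B = 0; EF_B = 3
ES_C = 0; EF_C = 9
ES_D = 3; EF_D = 3+11 = 14
ES_E = max(EF_B=3, EF_C=9) = 9; EF_E = 9+7 = 16
ES_F = max(EF_B=3, EF_C=9) = 9; EF_F = 9+5 = 14
ES_G = 3; EF_G = 3+9 = 12
ES_H = max(EF_A=14, EF_D=14, EF_E=16, EF_F=14, EF_G=12) = 16; EF_H = 16+8 = 24
Expected project duration μ = 24 hours. Critical path: C → E → H.

Backward pass:
LF_H = 24; LS_H = 24−8 = 16
LF_G = LS_H = 16; LS_G = 16−9 = 7
LF_F = LS_H = 16; LS_F = 16−5 = 11
LF_E = LS_H = 16; LS_E = 16−7 = 9
LF_D = LS_H = 16; LS_D = 16−11 = 5
LF_C = min(LS_E=9, LS_F=11) = 9; LS_C = 9−9 = 0
LF_B = min(LS_D=5, LS_E=9, LS_F=11, LS_G=7) = 5; LS_B = 5−3 = 2
LF_A = LS_H = 16; LS_A = 16−14 = 2
Slack_G = LS_G − ES_G = 7 − 3 = 4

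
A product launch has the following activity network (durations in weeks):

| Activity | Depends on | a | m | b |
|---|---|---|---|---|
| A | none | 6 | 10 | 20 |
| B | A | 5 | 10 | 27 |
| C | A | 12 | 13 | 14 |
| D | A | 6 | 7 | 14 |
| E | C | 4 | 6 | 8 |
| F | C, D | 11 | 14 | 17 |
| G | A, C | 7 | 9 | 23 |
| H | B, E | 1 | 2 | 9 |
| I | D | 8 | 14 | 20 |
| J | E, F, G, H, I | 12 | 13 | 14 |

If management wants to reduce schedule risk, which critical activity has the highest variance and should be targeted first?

A

te_A = (6 + 4·10 + 20)/6 = 66/6 = 11; σ²_A = ((20−6)/6)² = 5.444
te_B = (5 + 4·10 + 27)/6 = 72/6 = 12; σ²_B = ((27−5)/6)² = 13.444
te_C = (12 + 4·13 + 14)/6 = 78/6 = 13; σ²_C = ((14−12)/6)² = 0.111
te_D = (6 + 4·7 + 14)/6 = 48/6 = 8; σ²_D = ((14−6)/6)² = 1.778
te_E = (4 + 4·6 + 8)/6 = 36/6 = 6; σ²_E = ((8−4)/6)² = 0.444
te_F = (11 + 4·14 + 17)/6 = 84/6 = 14; σ²_F = ((17−11)/6)² = 1.000
te_G = (7 + 4·9 + 23)/6 = 66/6 = 11; σ²_G = ((23−7)/6)² = 7.111
te_H = (1 + 4·2 + 9)/6 = 18/6 = 3; σ²_H = ((9−1)/6)² = 1.778
te_I = (8 + 4·14 + 20)/6 = 84/6 = 14; σ²_I = ((20−8)/6)² = 4.000
te_J = (12 + 4·13 + 14)/6 = 78/6 = 13; σ²_J = ((14−12)/6)² = 0.111

Forward pass:
ES_A = 0; EF_A = 11
ES_B = 11; EF_B = 11+12 = 23
ES_C = 11; EF_C = 11+13 = 24
ES_D = 11; EF_D = 11+8 = 19
ES_E = 24; EF_E = 24+6 = 30
ES_F = max(EF_C=24, EF_D=19) = 24; EF_F = 24+14 = 38
ES_G = max(EF_A=11, EF_C=24) = 24; EF_G = 24+11 = 35
ES_H = max(EF_B=23, EF_E=30) = 30; EF_H = 30+3 = 33
ES_I = 19; EF_I = 19+14 = 33
ES_J = max(EF_E=30, EF_F=38, EF_G=35, EF_H=33, EF_I=33) = 38; EF_J = 38+13 = 51
Expected project duration μ = 51 weeks. Critical path: A → C → F → J.

Variances on critical path: σ²_A=5.444, σ²_C=0.111, σ²_F=1.000, σ²_J=0.111.
Largest is σ²_A = 5.444.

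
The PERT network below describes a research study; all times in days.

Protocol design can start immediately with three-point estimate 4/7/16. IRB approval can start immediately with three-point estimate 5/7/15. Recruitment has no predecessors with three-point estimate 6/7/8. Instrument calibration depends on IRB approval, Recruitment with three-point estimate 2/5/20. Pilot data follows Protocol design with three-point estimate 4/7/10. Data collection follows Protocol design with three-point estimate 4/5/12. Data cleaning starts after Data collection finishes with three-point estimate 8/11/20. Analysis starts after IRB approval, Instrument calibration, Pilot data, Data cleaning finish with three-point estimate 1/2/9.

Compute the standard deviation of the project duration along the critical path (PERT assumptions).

3.40 days

te_Protocol design = (4 + 4·7 + 16)/6 = 48/6 = 8; σ²_Protocol design = ((16−4)/6)² = 4.000
te_IRB approval = (5 + 4·7 + 15)/6 = 48/6 = 8; σ²_IRB approval = ((15−5)/6)² = 2.778
te_Recruitment = (6 + 4·7 + 8)/6 = 42/6 = 7; σ²_Recruitment = ((8−6)/6)² = 0.111
te_Instrument calibration = (2 + 4·5 + 20)/6 = 42/6 = 7; σ²_Instrument calibration = ((20−2)/6)² = 9.000
te_Pilot data = (4 + 4·7 + 10)/6 = 42/6 = 7; σ²_Pilot data = ((10−4)/6)² = 1.000
te_Data collection = (4 + 4·5 + 12)/6 = 36/6 = 6; σ²_Data collection = ((12−4)/6)² = 1.778
te_Data cleaning = (8 + 4·11 + 20)/6 = 72/6 = 12; σ²_Data cleaning = ((20−8)/6)² = 4.000
te_Analysis = (1 + 4·2 + 9)/6 = 18/6 = 3; σ²_Analysis = ((9−1)/6)² = 1.778

Forward pass:
ES_Protocol design = 0; EF_Protocol design = 8
ES_IRB approval = 0; EF_IRB approval = 8
ES_Recruitment = 0; EF_Recruitment = 7
ES_Instrument calibration = max(EF_IRB approval=8, EF_Recruitment=7) = 8; EF_Instrument calibration = 8+7 = 15
ES_Pilot data = 8; EF_Pilot data = 8+7 = 15
ES_Data collection = 8; EF_Data collection = 8+6 = 14
ES_Data cleaning = 14; EF_Data cleaning = 14+12 = 26
ES_Analysis = max(EF_IRB approval=8, EF_Instrument calibration=15, EF_Pilot data=15, EF_Data cleaning=26) = 26; EF_Analysis = 26+3 = 29
Expected project duration μ = 29 days. Critical path: Protocol design → Data collection → Data cleaning → Analysis.

Variance along critical path = 4.000 + 1.778 + 4.000 + 1.778 = 11.556
σ = √11.556 = 3.399 days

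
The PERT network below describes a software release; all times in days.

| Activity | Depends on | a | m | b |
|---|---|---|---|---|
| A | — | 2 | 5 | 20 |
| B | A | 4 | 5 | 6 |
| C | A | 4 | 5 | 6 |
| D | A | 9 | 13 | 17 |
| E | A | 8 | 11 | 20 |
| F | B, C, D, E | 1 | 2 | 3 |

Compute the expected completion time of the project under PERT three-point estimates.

te_A = (2 + 4·5 + 20)/6 = 42/6 = 7
te_B = (4 + 4·5 + 6)/6 = 30/6 = 5
te_C = (4 + 4·5 + 6)/6 = 30/6 = 5
te_D = (9 + 4·13 + 17)/6 = 78/6 = 13
te_E = (8 + 4·11 + 20)/6 = 72/6 = 12
te_F = (1 + 4·2 + 3)/6 = 12/6 = 2

Forward pass:
ES_A = 0; EF_A = 7
ES_B = 7; EF_B = 7+5 = 12
ES_C = 7; EF_C = 7+5 = 12
ES_D = 7; EF_D = 7+13 = 20
ES_E = 7; EF_E = 7+12 = 19
ES_F = max(EF_B=12, EF_C=12, EF_D=20, EF_E=19) = 20; EF_F = 20+2 = 22
Expected project duration μ = 22 days. Critical path: A → D → F.

22 days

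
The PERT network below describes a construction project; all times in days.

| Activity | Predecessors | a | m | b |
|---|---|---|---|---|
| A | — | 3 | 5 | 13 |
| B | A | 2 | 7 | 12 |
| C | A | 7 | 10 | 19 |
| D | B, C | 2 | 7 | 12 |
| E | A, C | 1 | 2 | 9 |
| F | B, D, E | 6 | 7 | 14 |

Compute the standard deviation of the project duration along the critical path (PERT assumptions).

3.37 days

te_A = (3 + 4·5 + 13)/6 = 36/6 = 6; σ²_A = ((13−3)/6)² = 2.778
te_B = (2 + 4·7 + 12)/6 = 42/6 = 7; σ²_B = ((12−2)/6)² = 2.778
te_C = (7 + 4·10 + 19)/6 = 66/6 = 11; σ²_C = ((19−7)/6)² = 4.000
te_D = (2 + 4·7 + 12)/6 = 42/6 = 7; σ²_D = ((12−2)/6)² = 2.778
te_E = (1 + 4·2 + 9)/6 = 18/6 = 3; σ²_E = ((9−1)/6)² = 1.778
te_F = (6 + 4·7 + 14)/6 = 48/6 = 8; σ²_F = ((14−6)/6)² = 1.778

Forward pass:
ES_A = 0; EF_A = 6
ES_B = 6; EF_B = 6+7 = 13
ES_C = 6; EF_C = 6+11 = 17
ES_D = max(EF_B=13, EF_C=17) = 17; EF_D = 17+7 = 24
ES_E = max(EF_A=6, EF_C=17) = 17; EF_E = 17+3 = 20
ES_F = max(EF_B=13, EF_D=24, EF_E=20) = 24; EF_F = 24+8 = 32
Expected project duration μ = 32 days. Critical path: A → C → D → F.

Variance along critical path = 2.778 + 4.000 + 2.778 + 1.778 = 11.333
σ = √11.333 = 3.367 days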